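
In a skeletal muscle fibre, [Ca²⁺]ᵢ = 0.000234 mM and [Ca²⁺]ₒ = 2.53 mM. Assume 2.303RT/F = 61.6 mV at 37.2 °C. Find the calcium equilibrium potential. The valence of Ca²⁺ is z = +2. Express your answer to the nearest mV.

E = (61.6/z) · log₁₀([Ca²⁺]_out/[Ca²⁺]_in) with z = +2.
= (61.6/2) · log₁₀(2.53/0.000234) = 30.80 · log₁₀(1.081e+04)
= 30.80 · (4.0339) = 124.24 mV

124 mV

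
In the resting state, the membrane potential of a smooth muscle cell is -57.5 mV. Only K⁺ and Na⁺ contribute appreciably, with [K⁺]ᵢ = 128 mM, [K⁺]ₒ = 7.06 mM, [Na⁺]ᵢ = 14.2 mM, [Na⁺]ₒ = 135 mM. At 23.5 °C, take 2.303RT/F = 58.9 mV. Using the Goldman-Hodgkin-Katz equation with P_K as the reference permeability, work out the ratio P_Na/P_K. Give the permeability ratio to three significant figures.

0.0484

Let α = P_Na/P_K. GHK: Vm = 58.9·log₁₀[(Kₒ + α·Naₒ)/(Kᵢ + α·Naᵢ)].
10^(Vm/58.9) = 10^(-57.5/58.9) = 0.10563
So 0.10563·(Kᵢ + α·Naᵢ) = Kₒ + α·Naₒ → α = (0.10563·128.0 − 7.06) / (135.0 − 0.10563·14.2)
α = (13.52 − 7.06) / (135.0 − 1.5) = 6.46/133.5 = 0.04839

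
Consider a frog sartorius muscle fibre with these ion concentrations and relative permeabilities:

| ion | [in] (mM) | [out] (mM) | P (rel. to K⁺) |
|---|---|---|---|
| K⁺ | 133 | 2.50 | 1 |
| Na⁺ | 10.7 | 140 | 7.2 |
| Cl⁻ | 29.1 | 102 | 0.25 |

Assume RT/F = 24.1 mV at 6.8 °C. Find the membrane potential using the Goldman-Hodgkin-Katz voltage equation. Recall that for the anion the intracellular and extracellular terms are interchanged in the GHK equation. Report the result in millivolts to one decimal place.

35.3 mV

Vm = 24.1 · ln[(Σ P·[cation]ₒ + Σ P·[anion]ᵢ) / (Σ P·[cation]ᵢ + Σ P·[anion]ₒ)]
Numerator = 1×2.50 + 7.2×140 + 0.25×29.1 = 1018
Denominator = 1×133 + 7.2×10.7 + 0.25×102 = 235.5
Vm = 24.1 · ln(4.321) = 24.1 × (1.4635) = 35.27 mV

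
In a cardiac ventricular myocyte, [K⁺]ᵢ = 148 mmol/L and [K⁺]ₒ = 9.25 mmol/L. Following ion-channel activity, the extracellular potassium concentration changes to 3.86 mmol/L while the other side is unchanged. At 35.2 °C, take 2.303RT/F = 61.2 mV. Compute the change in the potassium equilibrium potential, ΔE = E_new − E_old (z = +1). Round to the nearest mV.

-23 mV

E_old = (61.2/1)·log₁₀(9.25/148) = -73.69 mV
E_new = (61.2/1)·log₁₀(3.86/148) = -96.92 mV
ΔE = -96.92 − (-73.69) = -23.23 mV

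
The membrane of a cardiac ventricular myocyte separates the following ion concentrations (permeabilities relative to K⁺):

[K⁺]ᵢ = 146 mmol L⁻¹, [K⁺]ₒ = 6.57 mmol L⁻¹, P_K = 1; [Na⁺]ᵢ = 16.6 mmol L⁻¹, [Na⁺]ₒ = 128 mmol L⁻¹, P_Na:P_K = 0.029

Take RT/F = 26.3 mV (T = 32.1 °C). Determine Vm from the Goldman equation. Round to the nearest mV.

Vm = 26.3 · ln[(Σ P·[cation]ₒ + Σ P·[anion]ᵢ) / (Σ P·[cation]ᵢ + Σ P·[anion]ₒ)]
Numerator = 1×6.57 + 0.029×128 = 10.28
Denominator = 1×146 + 0.029×16.6 = 146.5
Vm = 26.3 · ln(0.070193) = 26.3 × (-2.6565) = -69.87 mV

-70 mV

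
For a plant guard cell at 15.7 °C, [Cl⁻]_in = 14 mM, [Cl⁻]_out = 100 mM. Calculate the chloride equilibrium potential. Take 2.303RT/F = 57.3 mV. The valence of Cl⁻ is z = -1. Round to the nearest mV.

E = (57.3/z) · log₁₀([Cl⁻]_out/[Cl⁻]_in) with z = -1.
For an anion, dividing by z = -1 reverses the sign.
= (57.3/-1) · log₁₀(100/14) = -57.30 · log₁₀(7.143)
= -57.30 · (0.8539) = -48.93 mV

-49 mV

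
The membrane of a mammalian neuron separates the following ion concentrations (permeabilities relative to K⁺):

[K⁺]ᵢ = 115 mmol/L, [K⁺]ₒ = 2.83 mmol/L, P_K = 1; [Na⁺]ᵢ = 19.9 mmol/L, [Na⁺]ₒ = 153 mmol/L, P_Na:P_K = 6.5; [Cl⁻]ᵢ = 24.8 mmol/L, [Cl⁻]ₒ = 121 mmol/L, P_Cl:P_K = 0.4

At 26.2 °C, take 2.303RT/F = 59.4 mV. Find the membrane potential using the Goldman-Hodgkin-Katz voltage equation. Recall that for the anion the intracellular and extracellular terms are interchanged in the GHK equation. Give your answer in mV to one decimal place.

31.9 mV

Vm = 59.4 · log₁₀[(Σ P·[cation]ₒ + Σ P·[anion]ᵢ) / (Σ P·[cation]ᵢ + Σ P·[anion]ₒ)]
Numerator = 1×2.83 + 6.5×153 + 0.4×24.8 = 1007
Denominator = 1×115 + 6.5×19.9 + 0.4×121 = 292.8
Vm = 59.4 · log₁₀(3.4406) = 59.4 × (0.5366) = 31.88 mV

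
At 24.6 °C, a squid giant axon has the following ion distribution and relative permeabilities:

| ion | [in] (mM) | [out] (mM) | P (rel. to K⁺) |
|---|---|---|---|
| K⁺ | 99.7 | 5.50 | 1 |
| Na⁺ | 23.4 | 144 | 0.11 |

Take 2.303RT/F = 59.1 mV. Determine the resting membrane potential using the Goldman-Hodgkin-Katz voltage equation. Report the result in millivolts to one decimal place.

-40.2 mV

Vm = 59.1 · log₁₀[(Σ P·[cation]ₒ + Σ P·[anion]ᵢ) / (Σ P·[cation]ᵢ + Σ P·[anion]ₒ)]
Numerator = 1×5.50 + 0.11×144 = 21.34
Denominator = 1×99.7 + 0.11×23.4 = 102.3
Vm = 59.1 · log₁₀(0.20866) = 59.1 × (-0.6806) = -40.22 mV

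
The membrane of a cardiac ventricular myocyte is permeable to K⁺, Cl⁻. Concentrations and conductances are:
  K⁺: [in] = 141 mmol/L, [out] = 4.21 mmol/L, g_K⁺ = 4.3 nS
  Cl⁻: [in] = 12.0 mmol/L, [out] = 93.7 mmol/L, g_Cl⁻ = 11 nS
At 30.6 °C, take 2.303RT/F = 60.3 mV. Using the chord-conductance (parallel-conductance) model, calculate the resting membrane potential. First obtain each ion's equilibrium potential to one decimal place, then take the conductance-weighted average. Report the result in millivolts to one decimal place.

E_K⁺ = (60.3/1)·log₁₀(4.21/141) = -92.0 mV
E_Cl⁻ = (60.3/-1)·log₁₀(93.7/12.0) = -53.8 mV
Vm = (Σ gᵢEᵢ)/(Σ gᵢ) = (4.3·-92.0 + 11·-53.8) / (4.3 + 11)
= -987.40 / 15.3 = -64.54 mV

-64.5 mV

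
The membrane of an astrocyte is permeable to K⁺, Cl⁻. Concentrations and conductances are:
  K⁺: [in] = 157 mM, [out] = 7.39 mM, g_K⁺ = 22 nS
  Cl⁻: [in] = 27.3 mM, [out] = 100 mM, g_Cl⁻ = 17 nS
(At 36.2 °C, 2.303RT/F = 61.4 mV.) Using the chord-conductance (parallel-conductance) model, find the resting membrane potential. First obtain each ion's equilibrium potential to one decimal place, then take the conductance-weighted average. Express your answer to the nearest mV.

-61 mV

E_K⁺ = (61.4/1)·log₁₀(7.39/157) = -81.5 mV
E_Cl⁻ = (61.4/-1)·log₁₀(100/27.3) = -34.6 mV
Vm = (Σ gᵢEᵢ)/(Σ gᵢ) = (22·-81.5 + 17·-34.6) / (22 + 17)
= -2381.20 / 39 = -61.06 mV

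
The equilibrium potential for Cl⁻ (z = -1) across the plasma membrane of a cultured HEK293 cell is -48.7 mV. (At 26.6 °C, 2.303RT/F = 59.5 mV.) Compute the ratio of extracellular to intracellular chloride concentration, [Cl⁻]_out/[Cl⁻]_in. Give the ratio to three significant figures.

log₁₀([out]/[in]) = E·z/(59.5) = -48.7 × -1 / 59.5 = 0.8185
[out]/[in] = 10^(0.8185) = 6.584

6.58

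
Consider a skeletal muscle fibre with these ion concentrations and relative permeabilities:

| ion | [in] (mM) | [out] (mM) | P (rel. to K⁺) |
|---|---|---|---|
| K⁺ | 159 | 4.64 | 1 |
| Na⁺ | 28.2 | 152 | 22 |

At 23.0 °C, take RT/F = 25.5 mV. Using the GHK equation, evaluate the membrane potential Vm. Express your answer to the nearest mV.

Vm = 25.5 · ln[(Σ P·[cation]ₒ + Σ P·[anion]ᵢ) / (Σ P·[cation]ᵢ + Σ P·[anion]ₒ)]
Numerator = 1×4.64 + 22×152 = 3349
Denominator = 1×159 + 22×28.2 = 779.4
Vm = 25.5 · ln(4.2964) = 25.5 × (1.4578) = 37.17 mV

37 mV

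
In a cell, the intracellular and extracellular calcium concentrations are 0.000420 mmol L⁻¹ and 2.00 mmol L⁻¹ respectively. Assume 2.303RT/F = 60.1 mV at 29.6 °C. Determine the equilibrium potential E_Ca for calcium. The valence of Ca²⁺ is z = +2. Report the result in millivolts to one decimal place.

110.5 mV

E = (60.1/z) · log₁₀([Ca²⁺]_out/[Ca²⁺]_in) with z = +2.
= (60.1/2) · log₁₀(2.00/0.000420) = 30.05 · log₁₀(4762)
= 30.05 · (3.6778) = 110.52 mV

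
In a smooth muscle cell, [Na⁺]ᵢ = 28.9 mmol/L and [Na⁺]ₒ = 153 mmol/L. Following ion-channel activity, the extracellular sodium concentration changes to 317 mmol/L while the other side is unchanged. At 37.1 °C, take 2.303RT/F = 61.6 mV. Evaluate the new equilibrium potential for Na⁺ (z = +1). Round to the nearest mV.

After the shift: [Na⁺]_out = 317, [Na⁺]_in = 28.9 mmol/L.
E_new = (61.6/1)·log₁₀(317/28.9) = 61.60 · (1.0402) = 64.07 mV

64 mV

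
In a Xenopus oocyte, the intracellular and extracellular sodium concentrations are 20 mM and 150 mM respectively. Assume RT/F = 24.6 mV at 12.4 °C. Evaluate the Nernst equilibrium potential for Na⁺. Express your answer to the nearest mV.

50 mV

E = (24.6/z) · ln([Na⁺]_out/[Na⁺]_in) with z = +1.
= (24.6/1) · ln(150/20) = 24.60 · ln(7.5)
= 24.60 · (2.0149) = 49.57 mV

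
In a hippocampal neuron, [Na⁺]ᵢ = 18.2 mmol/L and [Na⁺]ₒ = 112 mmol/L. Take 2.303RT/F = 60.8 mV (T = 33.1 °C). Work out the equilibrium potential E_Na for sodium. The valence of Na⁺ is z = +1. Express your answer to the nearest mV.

48 mV

E = (60.8/z) · log₁₀([Na⁺]_out/[Na⁺]_in) with z = +1.
= (60.8/1) · log₁₀(112/18.2) = 60.80 · log₁₀(6.154)
= 60.80 · (0.7891) = 47.98 mV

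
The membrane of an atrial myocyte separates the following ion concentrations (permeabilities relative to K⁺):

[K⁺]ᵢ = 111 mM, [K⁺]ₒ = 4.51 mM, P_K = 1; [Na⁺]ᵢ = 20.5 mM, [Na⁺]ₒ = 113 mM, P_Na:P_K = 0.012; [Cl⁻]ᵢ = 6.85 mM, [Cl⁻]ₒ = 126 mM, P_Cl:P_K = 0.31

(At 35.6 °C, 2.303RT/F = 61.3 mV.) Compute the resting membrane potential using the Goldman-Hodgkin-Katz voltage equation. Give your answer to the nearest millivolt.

Vm = 61.3 · log₁₀[(Σ P·[cation]ₒ + Σ P·[anion]ᵢ) / (Σ P·[cation]ᵢ + Σ P·[anion]ₒ)]
Numerator = 1×4.51 + 0.012×113 + 0.31×6.85 = 7.989
Denominator = 1×111 + 0.012×20.5 + 0.31×126 = 150.3
Vm = 61.3 · log₁₀(0.053155) = 61.3 × (-1.2745) = -78.12 mV

-78 mV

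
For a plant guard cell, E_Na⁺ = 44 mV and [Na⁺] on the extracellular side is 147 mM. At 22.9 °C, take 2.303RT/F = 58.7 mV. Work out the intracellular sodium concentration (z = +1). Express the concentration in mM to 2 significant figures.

Nernst: E = (58.7/1) · log₁₀([out]/[in]), so log₁₀([out]/[in]) = 44.0 × 1 / 58.7 = 0.7496.
[out]/[in] = 10^(0.7496) = 5.618.
[in] = 147 / 5.618 = 26.17 mM.

26 mM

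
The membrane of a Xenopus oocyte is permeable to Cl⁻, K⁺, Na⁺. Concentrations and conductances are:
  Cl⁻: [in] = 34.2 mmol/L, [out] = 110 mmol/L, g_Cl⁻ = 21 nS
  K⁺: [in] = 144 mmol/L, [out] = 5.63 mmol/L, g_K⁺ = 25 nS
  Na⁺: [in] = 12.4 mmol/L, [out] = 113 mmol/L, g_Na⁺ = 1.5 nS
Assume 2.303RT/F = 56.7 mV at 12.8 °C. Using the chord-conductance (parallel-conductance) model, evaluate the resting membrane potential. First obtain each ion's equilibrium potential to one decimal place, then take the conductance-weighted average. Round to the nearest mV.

E_Cl⁻ = (56.7/-1)·log₁₀(110/34.2) = -28.8 mV
E_K⁺ = (56.7/1)·log₁₀(5.63/144) = -79.8 mV
E_Na⁺ = (56.7/1)·log₁₀(113/12.4) = 54.4 mV
Vm = (Σ gᵢEᵢ)/(Σ gᵢ) = (21·-28.8 + 25·-79.8 + 1.5·54.4) / (21 + 25 + 1.5)
= -2518.20 / 47.5 = -53.01 mV

-53 mV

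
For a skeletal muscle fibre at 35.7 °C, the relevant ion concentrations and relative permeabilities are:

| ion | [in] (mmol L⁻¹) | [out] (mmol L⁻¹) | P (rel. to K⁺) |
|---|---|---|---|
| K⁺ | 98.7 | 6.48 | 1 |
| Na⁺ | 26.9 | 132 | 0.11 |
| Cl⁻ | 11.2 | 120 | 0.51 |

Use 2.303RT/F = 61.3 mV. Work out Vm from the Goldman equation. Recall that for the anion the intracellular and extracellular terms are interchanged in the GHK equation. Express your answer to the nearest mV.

Vm = 61.3 · log₁₀[(Σ P·[cation]ₒ + Σ P·[anion]ᵢ) / (Σ P·[cation]ᵢ + Σ P·[anion]ₒ)]
Numerator = 1×6.48 + 0.11×132 + 0.51×11.2 = 26.71
Denominator = 1×98.7 + 0.11×26.9 + 0.51×120 = 162.9
Vm = 61.3 · log₁₀(0.16402) = 61.3 × (-0.7851) = -48.13 mV

-48 mV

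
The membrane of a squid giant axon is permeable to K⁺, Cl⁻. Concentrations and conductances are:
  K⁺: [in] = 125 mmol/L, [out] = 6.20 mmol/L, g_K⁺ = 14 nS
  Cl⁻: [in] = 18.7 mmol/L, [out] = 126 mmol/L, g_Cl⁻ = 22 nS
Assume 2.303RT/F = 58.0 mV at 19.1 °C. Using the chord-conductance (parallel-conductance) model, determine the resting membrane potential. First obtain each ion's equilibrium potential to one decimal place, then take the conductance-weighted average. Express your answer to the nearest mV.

-59 mV

E_K⁺ = (58.0/1)·log₁₀(6.20/125) = -75.7 mV
E_Cl⁻ = (58.0/-1)·log₁₀(126/18.7) = -48.1 mV
Vm = (Σ gᵢEᵢ)/(Σ gᵢ) = (14·-75.7 + 22·-48.1) / (14 + 22)
= -2118.00 / 36 = -58.83 mV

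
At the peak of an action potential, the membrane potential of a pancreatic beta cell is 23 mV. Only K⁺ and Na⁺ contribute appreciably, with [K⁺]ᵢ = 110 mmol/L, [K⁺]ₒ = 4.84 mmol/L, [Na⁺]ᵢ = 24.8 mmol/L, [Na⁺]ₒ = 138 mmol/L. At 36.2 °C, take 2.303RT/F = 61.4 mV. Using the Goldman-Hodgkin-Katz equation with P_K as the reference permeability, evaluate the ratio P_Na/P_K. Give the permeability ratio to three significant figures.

3.23

Let α = P_Na/P_K. GHK: Vm = 61.4·log₁₀[(Kₒ + α·Naₒ)/(Kᵢ + α·Naᵢ)].
10^(Vm/61.4) = 10^(23.0/61.4) = 2.3692
So 2.3692·(Kᵢ + α·Naᵢ) = Kₒ + α·Naₒ → α = (2.3692·110.0 − 4.84) / (138.0 − 2.3692·24.8)
α = (260.6 − 4.84) / (138.0 − 58.75) = 255.8/79.25 = 3.228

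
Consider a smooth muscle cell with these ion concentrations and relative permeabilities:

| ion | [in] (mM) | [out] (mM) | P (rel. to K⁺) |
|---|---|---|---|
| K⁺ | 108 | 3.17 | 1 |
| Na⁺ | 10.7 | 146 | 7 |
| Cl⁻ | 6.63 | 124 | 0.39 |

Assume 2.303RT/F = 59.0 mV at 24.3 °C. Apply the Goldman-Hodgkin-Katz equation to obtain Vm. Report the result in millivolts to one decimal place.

38.2 mV

Vm = 59.0 · log₁₀[(Σ P·[cation]ₒ + Σ P·[anion]ᵢ) / (Σ P·[cation]ᵢ + Σ P·[anion]ₒ)]
Numerator = 1×3.17 + 7×146 + 0.39×6.63 = 1028
Denominator = 1×108 + 7×10.7 + 0.39×124 = 231.3
Vm = 59.0 · log₁₀(4.4442) = 59.0 × (0.6478) = 38.22 mV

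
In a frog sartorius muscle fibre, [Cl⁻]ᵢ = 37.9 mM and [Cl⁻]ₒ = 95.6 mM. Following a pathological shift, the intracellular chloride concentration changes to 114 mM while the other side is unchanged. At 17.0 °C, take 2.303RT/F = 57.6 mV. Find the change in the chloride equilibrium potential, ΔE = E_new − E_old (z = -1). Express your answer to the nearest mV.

28 mV

E_old = (57.6/-1)·log₁₀(95.6/37.9) = -23.14 mV
E_new = (57.6/-1)·log₁₀(95.6/114) = 4.40 mV
ΔE = 4.40 − (-23.14) = 27.55 mV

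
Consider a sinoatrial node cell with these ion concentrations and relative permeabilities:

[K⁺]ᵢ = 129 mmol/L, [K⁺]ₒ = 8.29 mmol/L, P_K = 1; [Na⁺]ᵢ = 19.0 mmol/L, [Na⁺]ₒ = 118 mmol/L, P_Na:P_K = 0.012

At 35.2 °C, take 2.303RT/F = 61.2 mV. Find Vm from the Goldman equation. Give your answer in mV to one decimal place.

Vm = 61.2 · log₁₀[(Σ P·[cation]ₒ + Σ P·[anion]ᵢ) / (Σ P·[cation]ᵢ + Σ P·[anion]ₒ)]
Numerator = 1×8.29 + 0.012×118 = 9.706
Denominator = 1×129 + 0.012×19.0 = 129.2
Vm = 61.2 · log₁₀(0.075108) = 61.2 × (-1.1243) = -68.81 mV

-68.8 mV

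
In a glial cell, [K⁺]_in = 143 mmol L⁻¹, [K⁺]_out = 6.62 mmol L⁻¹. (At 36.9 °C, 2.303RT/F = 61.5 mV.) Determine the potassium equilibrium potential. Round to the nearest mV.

E = (61.5/z) · log₁₀([K⁺]_out/[K⁺]_in) with z = +1.
= (61.5/1) · log₁₀(6.62/143) = 61.50 · log₁₀(0.04629)
= 61.50 · (-1.3345) = -82.07 mV

-82 mV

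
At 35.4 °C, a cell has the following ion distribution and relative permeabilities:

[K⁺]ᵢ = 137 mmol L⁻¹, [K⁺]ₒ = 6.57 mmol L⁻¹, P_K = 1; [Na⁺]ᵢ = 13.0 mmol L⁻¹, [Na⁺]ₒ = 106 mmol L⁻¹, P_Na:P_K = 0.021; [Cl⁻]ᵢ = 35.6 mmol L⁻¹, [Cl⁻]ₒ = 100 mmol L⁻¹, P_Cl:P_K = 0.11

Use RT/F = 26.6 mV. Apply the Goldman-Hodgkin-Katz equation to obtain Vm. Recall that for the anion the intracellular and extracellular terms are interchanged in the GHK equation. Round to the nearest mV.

-65 mV

Vm = 26.6 · ln[(Σ P·[cation]ₒ + Σ P·[anion]ᵢ) / (Σ P·[cation]ᵢ + Σ P·[anion]ₒ)]
Numerator = 1×6.57 + 0.021×106 + 0.11×35.6 = 12.71
Denominator = 1×137 + 0.021×13.0 + 0.11×100 = 148.3
Vm = 26.6 · ln(0.085734) = 26.6 × (-2.4565) = -65.34 mV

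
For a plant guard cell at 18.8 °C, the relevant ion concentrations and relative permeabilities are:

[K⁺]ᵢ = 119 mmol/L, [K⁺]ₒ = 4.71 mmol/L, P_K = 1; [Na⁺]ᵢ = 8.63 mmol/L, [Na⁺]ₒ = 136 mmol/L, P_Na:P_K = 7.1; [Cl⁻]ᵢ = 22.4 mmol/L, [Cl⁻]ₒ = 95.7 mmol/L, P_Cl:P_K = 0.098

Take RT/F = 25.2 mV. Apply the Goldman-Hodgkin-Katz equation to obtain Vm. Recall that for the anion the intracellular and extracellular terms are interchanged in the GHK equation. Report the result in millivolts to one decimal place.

41.2 mV

Vm = 25.2 · ln[(Σ P·[cation]ₒ + Σ P·[anion]ᵢ) / (Σ P·[cation]ᵢ + Σ P·[anion]ₒ)]
Numerator = 1×4.71 + 7.1×136 + 0.098×22.4 = 972.5
Denominator = 1×119 + 7.1×8.63 + 0.098×95.7 = 189.7
Vm = 25.2 · ln(5.1279) = 25.2 × (1.6347) = 41.19 mV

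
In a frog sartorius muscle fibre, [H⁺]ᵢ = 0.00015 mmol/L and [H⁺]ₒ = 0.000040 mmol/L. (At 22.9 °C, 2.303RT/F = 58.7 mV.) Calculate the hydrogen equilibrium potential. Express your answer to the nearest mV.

E = (58.7/z) · log₁₀([H⁺]_out/[H⁺]_in) with z = +1.
= (58.7/1) · log₁₀(0.000040/0.00015) = 58.70 · log₁₀(0.2667)
= 58.70 · (-0.5740) = -33.70 mV

-34 mV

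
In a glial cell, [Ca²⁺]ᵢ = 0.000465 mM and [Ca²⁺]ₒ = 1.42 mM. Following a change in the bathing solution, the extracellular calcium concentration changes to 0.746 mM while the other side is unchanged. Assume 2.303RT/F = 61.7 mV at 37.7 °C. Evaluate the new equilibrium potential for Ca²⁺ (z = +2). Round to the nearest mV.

99 mV

After the shift: [Ca²⁺]_out = 0.746, [Ca²⁺]_in = 0.000465 mM.
E_new = (61.7/2)·log₁₀(0.746/0.000465) = 30.85 · (3.2053) = 98.88 mV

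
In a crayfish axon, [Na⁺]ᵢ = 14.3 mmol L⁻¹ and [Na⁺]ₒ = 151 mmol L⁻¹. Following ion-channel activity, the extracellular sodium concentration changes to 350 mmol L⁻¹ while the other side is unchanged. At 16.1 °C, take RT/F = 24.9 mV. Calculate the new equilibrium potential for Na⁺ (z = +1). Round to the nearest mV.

80 mV

After the shift: [Na⁺]_out = 350, [Na⁺]_in = 14.3 mmol L⁻¹.
E_new = (24.9/1)·ln(350/14.3) = 24.90 · (3.1977) = 79.62 mV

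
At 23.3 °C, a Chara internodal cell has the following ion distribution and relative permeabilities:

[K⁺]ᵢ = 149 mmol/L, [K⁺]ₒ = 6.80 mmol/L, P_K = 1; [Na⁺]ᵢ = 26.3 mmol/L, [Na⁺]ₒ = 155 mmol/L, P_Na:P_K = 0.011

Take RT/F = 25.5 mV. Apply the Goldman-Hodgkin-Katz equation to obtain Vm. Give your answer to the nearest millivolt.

Vm = 25.5 · ln[(Σ P·[cation]ₒ + Σ P·[anion]ᵢ) / (Σ P·[cation]ᵢ + Σ P·[anion]ₒ)]
Numerator = 1×6.80 + 0.011×155 = 8.505
Denominator = 1×149 + 0.011×26.3 = 149.3
Vm = 25.5 · ln(0.05697) = 25.5 × (-2.8652) = -73.06 mV

-73 mV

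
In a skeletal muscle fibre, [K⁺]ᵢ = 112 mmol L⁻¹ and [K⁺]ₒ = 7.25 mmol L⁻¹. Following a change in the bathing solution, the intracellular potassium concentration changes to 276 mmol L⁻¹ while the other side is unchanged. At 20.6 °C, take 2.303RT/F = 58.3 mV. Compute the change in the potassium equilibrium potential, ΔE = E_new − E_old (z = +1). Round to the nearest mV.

E_old = (58.3/1)·log₁₀(7.25/112) = -69.31 mV
E_new = (58.3/1)·log₁₀(7.25/276) = -92.15 mV
ΔE = -92.15 − (-69.31) = -22.84 mV

-23 mV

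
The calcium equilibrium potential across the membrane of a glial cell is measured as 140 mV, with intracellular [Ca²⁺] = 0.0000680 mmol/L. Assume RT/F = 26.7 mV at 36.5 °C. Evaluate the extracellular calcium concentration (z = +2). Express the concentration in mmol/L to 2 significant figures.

Nernst: E = (26.7/2) · ln([out]/[in]), so ln([out]/[in]) = 140.0 × 2 / 26.7 = 10.4869.
[out]/[in] = e^(10.4869) = 3.584e+04.
[out] = 3.584e+04 × 0.0000680 = 2.437 mmol/L.

2.4 mmol/L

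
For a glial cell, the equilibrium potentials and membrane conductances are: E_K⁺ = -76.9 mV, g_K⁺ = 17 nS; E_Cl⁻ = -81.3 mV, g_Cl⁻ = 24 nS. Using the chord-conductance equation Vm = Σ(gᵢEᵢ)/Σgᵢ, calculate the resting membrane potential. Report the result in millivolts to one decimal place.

-79.5 mV

Σ gᵢEᵢ = 17·(-76.9) + 24·(-81.3) = -3258.50
Σ gᵢ = 17 + 24 = 41
Vm = -3258.50 / 41 = -79.48 mV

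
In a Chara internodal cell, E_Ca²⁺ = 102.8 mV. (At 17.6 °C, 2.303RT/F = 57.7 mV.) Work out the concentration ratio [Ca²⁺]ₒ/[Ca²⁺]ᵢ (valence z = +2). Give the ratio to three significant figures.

log₁₀([out]/[in]) = E·z/(57.7) = 102.8 × 2 / 57.7 = 3.5633
[out]/[in] = 10^(3.5633) = 3658

3660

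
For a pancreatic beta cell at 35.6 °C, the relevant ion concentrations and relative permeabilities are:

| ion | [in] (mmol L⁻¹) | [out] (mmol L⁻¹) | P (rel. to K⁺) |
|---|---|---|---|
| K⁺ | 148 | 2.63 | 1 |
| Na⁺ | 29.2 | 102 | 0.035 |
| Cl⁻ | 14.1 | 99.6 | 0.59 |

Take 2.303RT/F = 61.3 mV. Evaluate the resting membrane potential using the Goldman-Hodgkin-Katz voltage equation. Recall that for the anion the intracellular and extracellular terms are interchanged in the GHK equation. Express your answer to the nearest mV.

-71 mV

Vm = 61.3 · log₁₀[(Σ P·[cation]ₒ + Σ P·[anion]ᵢ) / (Σ P·[cation]ᵢ + Σ P·[anion]ₒ)]
Numerator = 1×2.63 + 0.035×102 + 0.59×14.1 = 14.52
Denominator = 1×148 + 0.035×29.2 + 0.59×99.6 = 207.8
Vm = 61.3 · log₁₀(0.069875) = 61.3 × (-1.1557) = -70.84 mV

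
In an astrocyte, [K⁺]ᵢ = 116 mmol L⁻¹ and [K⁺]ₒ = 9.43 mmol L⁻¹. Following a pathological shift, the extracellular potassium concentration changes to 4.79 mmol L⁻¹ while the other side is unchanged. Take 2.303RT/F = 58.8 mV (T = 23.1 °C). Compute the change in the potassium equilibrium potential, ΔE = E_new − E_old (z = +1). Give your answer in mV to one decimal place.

-17.3 mV

E_old = (58.8/1)·log₁₀(9.43/116) = -64.09 mV
E_new = (58.8/1)·log₁₀(4.79/116) = -81.39 mV
ΔE = -81.39 − (-64.09) = -17.30 mV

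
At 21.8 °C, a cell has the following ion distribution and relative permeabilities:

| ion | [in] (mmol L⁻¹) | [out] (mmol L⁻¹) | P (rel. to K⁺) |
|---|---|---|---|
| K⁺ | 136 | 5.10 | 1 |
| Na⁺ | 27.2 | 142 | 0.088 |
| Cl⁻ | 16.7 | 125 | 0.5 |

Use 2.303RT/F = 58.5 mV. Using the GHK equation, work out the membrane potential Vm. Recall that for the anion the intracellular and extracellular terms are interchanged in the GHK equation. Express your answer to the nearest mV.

Vm = 58.5 · log₁₀[(Σ P·[cation]ₒ + Σ P·[anion]ᵢ) / (Σ P·[cation]ᵢ + Σ P·[anion]ₒ)]
Numerator = 1×5.10 + 0.088×142 + 0.5×16.7 = 25.95
Denominator = 1×136 + 0.088×27.2 + 0.5×125 = 200.9
Vm = 58.5 · log₁₀(0.12915) = 58.5 × (-0.8889) = -52.00 mV

-52 mV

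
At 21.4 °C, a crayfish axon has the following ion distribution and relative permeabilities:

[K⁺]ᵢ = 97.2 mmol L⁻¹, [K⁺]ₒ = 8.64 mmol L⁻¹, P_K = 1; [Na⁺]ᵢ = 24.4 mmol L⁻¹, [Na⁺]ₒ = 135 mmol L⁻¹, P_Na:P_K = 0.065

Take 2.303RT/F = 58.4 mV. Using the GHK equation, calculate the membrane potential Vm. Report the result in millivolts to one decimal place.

Vm = 58.4 · log₁₀[(Σ P·[cation]ₒ + Σ P·[anion]ᵢ) / (Σ P·[cation]ᵢ + Σ P·[anion]ₒ)]
Numerator = 1×8.64 + 0.065×135 = 17.41
Denominator = 1×97.2 + 0.065×24.4 = 98.79
Vm = 58.4 · log₁₀(0.17629) = 58.4 × (-0.7538) = -44.02 mV

-44.0 mV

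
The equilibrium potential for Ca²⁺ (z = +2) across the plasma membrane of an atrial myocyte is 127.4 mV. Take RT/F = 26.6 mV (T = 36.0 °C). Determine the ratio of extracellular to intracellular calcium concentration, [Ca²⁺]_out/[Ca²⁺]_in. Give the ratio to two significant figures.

ln([out]/[in]) = E·z/(26.6) = 127.4 × 2 / 26.6 = 9.5789
[out]/[in] = e^(9.5789) = 1.446e+04

14000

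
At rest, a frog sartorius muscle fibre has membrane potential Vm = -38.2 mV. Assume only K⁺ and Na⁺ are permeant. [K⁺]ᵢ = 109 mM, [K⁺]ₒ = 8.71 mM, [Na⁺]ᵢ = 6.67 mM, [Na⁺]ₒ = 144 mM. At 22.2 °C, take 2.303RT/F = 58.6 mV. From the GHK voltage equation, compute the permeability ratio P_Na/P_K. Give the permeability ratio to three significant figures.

0.109

Let α = P_Na/P_K. GHK: Vm = 58.6·log₁₀[(Kₒ + α·Naₒ)/(Kᵢ + α·Naᵢ)].
10^(Vm/58.6) = 10^(-38.2/58.6) = 0.22291
So 0.22291·(Kᵢ + α·Naᵢ) = Kₒ + α·Naₒ → α = (0.22291·109.0 − 8.71) / (144.0 − 0.22291·6.67)
α = (24.3 − 8.71) / (144.0 − 1.487) = 15.59/142.5 = 0.1094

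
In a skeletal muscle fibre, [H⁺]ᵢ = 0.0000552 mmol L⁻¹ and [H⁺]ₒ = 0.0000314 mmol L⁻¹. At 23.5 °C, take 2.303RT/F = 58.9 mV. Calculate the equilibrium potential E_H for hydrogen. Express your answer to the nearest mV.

E = (58.9/z) · log₁₀([H⁺]_out/[H⁺]_in) with z = +1.
= (58.9/1) · log₁₀(0.0000314/0.0000552) = 58.90 · log₁₀(0.5688)
= 58.90 · (-0.2450) = -14.43 mV

-14 mV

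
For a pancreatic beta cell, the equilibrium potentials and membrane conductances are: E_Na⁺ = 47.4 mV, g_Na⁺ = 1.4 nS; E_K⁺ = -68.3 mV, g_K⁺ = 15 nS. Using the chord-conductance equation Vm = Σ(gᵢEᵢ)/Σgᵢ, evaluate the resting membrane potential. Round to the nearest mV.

-58 mV

Σ gᵢEᵢ = 1.4·(47.4) + 15·(-68.3) = -958.14
Σ gᵢ = 1.4 + 15 = 16.4
Vm = -958.14 / 16.4 = -58.42 mV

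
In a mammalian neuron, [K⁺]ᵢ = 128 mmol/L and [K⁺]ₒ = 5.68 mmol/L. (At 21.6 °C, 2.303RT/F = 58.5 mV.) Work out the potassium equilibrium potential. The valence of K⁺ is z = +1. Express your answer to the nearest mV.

-79 mV

E = (58.5/z) · log₁₀([K⁺]_out/[K⁺]_in) with z = +1.
= (58.5/1) · log₁₀(5.68/128) = 58.50 · log₁₀(0.04437)
= 58.50 · (-1.3529) = -79.14 mV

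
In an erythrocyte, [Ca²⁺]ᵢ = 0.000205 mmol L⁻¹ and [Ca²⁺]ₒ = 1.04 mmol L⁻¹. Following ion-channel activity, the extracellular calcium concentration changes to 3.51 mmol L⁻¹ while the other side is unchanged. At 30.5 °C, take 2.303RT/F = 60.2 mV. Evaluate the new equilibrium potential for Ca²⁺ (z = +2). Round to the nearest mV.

After the shift: [Ca²⁺]_out = 3.51, [Ca²⁺]_in = 0.000205 mmol L⁻¹.
E_new = (60.2/2)·log₁₀(3.51/0.000205) = 30.10 · (4.2336) = 127.43 mV

127 mV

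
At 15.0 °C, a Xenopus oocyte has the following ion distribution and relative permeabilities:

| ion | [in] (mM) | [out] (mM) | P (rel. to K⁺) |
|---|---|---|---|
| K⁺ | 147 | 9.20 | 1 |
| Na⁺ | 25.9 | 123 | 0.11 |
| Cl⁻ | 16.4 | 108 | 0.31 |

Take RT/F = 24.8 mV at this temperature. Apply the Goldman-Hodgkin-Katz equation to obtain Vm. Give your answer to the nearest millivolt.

-47 mV

Vm = 24.8 · ln[(Σ P·[cation]ₒ + Σ P·[anion]ᵢ) / (Σ P·[cation]ᵢ + Σ P·[anion]ₒ)]
Numerator = 1×9.20 + 0.11×123 + 0.31×16.4 = 27.81
Denominator = 1×147 + 0.11×25.9 + 0.31×108 = 183.3
Vm = 24.8 · ln(0.15172) = 24.8 × (-1.8857) = -46.77 mV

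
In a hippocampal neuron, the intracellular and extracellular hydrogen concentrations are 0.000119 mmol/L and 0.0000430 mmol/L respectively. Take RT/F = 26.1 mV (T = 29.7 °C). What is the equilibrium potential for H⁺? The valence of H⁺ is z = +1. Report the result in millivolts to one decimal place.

E = (26.1/z) · ln([H⁺]_out/[H⁺]_in) with z = +1.
= (26.1/1) · ln(0.0000430/0.000119) = 26.10 · ln(0.3613)
= 26.10 · (-1.0179) = -26.57 mV

-26.6 mV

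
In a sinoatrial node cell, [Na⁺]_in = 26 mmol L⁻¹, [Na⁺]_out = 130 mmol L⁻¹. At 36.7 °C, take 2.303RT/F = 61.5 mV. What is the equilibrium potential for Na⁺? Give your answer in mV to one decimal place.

43.0 mV

E = (61.5/z) · log₁₀([Na⁺]_out/[Na⁺]_in) with z = +1.
= (61.5/1) · log₁₀(130/26) = 61.50 · log₁₀(5)
= 61.50 · (0.6990) = 42.99 mV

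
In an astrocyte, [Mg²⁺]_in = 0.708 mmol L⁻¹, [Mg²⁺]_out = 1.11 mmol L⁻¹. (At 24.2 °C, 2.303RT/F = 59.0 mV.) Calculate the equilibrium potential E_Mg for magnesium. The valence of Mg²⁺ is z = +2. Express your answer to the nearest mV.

6 mV

E = (59.0/z) · log₁₀([Mg²⁺]_out/[Mg²⁺]_in) with z = +2.
= (59.0/2) · log₁₀(1.11/0.708) = 29.50 · log₁₀(1.568)
= 29.50 · (0.1953) = 5.76 mV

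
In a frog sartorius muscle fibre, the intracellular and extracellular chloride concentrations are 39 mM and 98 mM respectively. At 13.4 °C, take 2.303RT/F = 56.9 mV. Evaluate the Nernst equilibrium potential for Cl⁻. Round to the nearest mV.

E = (56.9/z) · log₁₀([Cl⁻]_out/[Cl⁻]_in) with z = -1.
For an anion, dividing by z = -1 reverses the sign.
= (56.9/-1) · log₁₀(98/39) = -56.90 · log₁₀(2.513)
= -56.90 · (0.4002) = -22.77 mV

-23 mV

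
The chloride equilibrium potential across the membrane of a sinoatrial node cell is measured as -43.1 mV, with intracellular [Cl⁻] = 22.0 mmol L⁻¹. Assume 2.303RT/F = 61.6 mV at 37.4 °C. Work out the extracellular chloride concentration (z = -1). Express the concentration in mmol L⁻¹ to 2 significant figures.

Nernst: E = (61.6/-1) · log₁₀([out]/[in]), so log₁₀([out]/[in]) = -43.1 × -1 / 61.6 = 0.6997.
[out]/[in] = 10^(0.6997) = 5.008.
[out] = 5.008 × 22.0 = 110.2 mmol L⁻¹.

110 mmol L⁻¹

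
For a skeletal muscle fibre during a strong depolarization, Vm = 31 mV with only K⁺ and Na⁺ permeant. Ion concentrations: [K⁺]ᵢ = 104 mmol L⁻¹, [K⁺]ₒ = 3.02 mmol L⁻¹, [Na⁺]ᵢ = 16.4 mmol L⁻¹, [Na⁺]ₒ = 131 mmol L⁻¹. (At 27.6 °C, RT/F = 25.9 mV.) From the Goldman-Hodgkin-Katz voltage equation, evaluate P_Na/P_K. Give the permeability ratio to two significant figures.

Let α = P_Na/P_K. GHK: Vm = 25.9·ln[(Kₒ + α·Naₒ)/(Kᵢ + α·Naᵢ)].
e^(Vm/25.9) = e^(31.0/25.9) = 3.3099
So 3.3099·(Kᵢ + α·Naᵢ) = Kₒ + α·Naₒ → α = (3.3099·104.0 − 3.02) / (131.0 − 3.3099·16.4)
α = (344.2 − 3.02) / (131.0 − 54.28) = 341.2/76.72 = 4.448

4.4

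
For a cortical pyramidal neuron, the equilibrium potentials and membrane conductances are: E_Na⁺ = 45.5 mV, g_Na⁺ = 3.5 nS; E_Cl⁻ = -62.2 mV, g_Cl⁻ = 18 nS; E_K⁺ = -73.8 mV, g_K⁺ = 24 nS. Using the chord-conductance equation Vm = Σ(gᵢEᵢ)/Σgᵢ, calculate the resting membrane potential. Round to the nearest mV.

Σ gᵢEᵢ = 3.5·(45.5) + 18·(-62.2) + 24·(-73.8) = -2731.55
Σ gᵢ = 3.5 + 18 + 24 = 45.5
Vm = -2731.55 / 45.5 = -60.03 mV

-60 mV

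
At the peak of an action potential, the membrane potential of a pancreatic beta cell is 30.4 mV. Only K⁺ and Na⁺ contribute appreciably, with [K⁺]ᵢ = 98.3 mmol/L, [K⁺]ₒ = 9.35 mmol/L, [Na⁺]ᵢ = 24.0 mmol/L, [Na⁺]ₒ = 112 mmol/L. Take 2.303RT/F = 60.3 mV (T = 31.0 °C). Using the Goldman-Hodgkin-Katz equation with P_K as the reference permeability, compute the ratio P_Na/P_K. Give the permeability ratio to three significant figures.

Let α = P_Na/P_K. GHK: Vm = 60.3·log₁₀[(Kₒ + α·Naₒ)/(Kᵢ + α·Naᵢ)].
10^(Vm/60.3) = 10^(30.4/60.3) = 3.1926
So 3.1926·(Kᵢ + α·Naᵢ) = Kₒ + α·Naₒ → α = (3.1926·98.3 − 9.35) / (112.0 − 3.1926·24.0)
α = (313.8 − 9.35) / (112.0 − 76.62) = 304.5/35.38 = 8.607

8.61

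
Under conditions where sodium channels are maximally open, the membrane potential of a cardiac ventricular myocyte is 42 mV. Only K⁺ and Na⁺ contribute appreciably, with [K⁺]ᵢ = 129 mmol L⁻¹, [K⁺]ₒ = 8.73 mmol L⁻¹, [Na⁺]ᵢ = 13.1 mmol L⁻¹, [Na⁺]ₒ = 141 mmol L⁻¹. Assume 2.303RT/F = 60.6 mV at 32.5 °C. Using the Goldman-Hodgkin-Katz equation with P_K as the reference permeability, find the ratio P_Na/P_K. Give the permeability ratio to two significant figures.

8.2

Let α = P_Na/P_K. GHK: Vm = 60.6·log₁₀[(Kₒ + α·Naₒ)/(Kᵢ + α·Naᵢ)].
10^(Vm/60.6) = 10^(42.0/60.6) = 4.9325
So 4.9325·(Kᵢ + α·Naᵢ) = Kₒ + α·Naₒ → α = (4.9325·129.0 − 8.73) / (141.0 − 4.9325·13.1)
α = (636.3 − 8.73) / (141.0 − 64.62) = 627.6/76.38 = 8.216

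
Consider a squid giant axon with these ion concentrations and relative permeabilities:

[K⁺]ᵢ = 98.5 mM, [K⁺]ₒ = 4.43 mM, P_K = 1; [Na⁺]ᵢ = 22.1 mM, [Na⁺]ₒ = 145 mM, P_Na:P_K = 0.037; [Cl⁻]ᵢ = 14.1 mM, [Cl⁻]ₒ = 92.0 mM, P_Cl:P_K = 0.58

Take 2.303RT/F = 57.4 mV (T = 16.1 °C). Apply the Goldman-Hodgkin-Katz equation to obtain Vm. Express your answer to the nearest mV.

Vm = 57.4 · log₁₀[(Σ P·[cation]ₒ + Σ P·[anion]ᵢ) / (Σ P·[cation]ᵢ + Σ P·[anion]ₒ)]
Numerator = 1×4.43 + 0.037×145 + 0.58×14.1 = 17.97
Denominator = 1×98.5 + 0.037×22.1 + 0.58×92.0 = 152.7
Vm = 57.4 · log₁₀(0.11772) = 57.4 × (-0.9292) = -53.33 mV

-53 mV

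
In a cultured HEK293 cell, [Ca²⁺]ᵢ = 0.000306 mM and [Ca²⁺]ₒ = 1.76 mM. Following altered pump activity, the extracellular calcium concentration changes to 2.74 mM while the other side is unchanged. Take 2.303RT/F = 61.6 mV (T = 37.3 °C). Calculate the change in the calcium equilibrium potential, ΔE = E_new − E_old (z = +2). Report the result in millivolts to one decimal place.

5.9 mV

E_old = (61.6/2)·log₁₀(1.76/0.000306) = 115.80 mV
E_new = (61.6/2)·log₁₀(2.74/0.000306) = 121.72 mV
ΔE = 121.72 − (115.80) = 5.92 mV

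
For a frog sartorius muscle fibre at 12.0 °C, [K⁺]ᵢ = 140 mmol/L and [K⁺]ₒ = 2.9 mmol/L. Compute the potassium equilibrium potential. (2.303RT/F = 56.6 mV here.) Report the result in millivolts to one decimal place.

E = (56.6/z) · log₁₀([K⁺]_out/[K⁺]_in) with z = +1.
= (56.6/1) · log₁₀(2.9/140) = 56.60 · log₁₀(0.02071)
= 56.60 · (-1.6837) = -95.30 mV

-95.3 mV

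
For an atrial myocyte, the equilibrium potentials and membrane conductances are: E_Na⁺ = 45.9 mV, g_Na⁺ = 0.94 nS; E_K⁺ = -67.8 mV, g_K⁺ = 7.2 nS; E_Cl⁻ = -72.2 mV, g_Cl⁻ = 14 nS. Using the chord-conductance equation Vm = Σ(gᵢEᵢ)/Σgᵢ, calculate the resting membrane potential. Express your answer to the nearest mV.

Σ gᵢEᵢ = 0.94·(45.9) + 7.2·(-67.8) + 14·(-72.2) = -1455.81
Σ gᵢ = 0.94 + 7.2 + 14 = 22.14
Vm = -1455.81 / 22.14 = -65.75 mV

-66 mV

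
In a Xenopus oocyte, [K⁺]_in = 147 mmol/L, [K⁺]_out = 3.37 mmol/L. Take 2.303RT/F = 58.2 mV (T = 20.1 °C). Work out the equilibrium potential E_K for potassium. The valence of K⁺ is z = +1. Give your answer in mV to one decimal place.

-95.4 mV

E = (58.2/z) · log₁₀([K⁺]_out/[K⁺]_in) with z = +1.
= (58.2/1) · log₁₀(3.37/147) = 58.20 · log₁₀(0.02293)
= 58.20 · (-1.6397) = -95.43 mV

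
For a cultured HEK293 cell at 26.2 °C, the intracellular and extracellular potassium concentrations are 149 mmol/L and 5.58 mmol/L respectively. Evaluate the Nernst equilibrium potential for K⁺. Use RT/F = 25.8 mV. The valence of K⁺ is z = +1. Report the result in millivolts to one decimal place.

E = (25.8/z) · ln([K⁺]_out/[K⁺]_in) with z = +1.
= (25.8/1) · ln(5.58/149) = 25.80 · ln(0.03745)
= 25.80 · (-3.2848) = -84.75 mV

-84.7 mV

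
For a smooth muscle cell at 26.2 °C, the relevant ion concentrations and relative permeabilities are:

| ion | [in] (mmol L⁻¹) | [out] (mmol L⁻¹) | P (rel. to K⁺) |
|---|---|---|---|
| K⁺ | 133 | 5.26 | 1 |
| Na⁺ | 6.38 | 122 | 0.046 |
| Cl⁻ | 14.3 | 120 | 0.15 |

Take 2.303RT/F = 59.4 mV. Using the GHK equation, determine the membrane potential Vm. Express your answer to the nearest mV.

-63 mV

Vm = 59.4 · log₁₀[(Σ P·[cation]ₒ + Σ P·[anion]ᵢ) / (Σ P·[cation]ᵢ + Σ P·[anion]ₒ)]
Numerator = 1×5.26 + 0.046×122 + 0.15×14.3 = 13.02
Denominator = 1×133 + 0.046×6.38 + 0.15×120 = 151.3
Vm = 59.4 · log₁₀(0.086038) = 59.4 × (-1.0653) = -63.28 mV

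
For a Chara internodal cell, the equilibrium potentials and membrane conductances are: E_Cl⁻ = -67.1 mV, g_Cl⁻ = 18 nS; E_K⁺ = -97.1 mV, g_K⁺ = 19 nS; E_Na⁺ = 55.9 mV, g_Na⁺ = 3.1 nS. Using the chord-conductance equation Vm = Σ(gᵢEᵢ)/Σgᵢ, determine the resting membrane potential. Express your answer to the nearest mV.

Σ gᵢEᵢ = 18·(-67.1) + 19·(-97.1) + 3.1·(55.9) = -2879.41
Σ gᵢ = 18 + 19 + 3.1 = 40.1
Vm = -2879.41 / 40.1 = -71.81 mV

-72 mV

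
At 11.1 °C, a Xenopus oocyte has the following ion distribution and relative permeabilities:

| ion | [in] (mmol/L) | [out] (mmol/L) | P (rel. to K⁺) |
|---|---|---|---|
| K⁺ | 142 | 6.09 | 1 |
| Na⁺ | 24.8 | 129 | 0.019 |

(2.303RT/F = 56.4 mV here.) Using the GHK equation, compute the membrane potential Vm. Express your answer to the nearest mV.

-69 mV

Vm = 56.4 · log₁₀[(Σ P·[cation]ₒ + Σ P·[anion]ᵢ) / (Σ P·[cation]ᵢ + Σ P·[anion]ₒ)]
Numerator = 1×6.09 + 0.019×129 = 8.541
Denominator = 1×142 + 0.019×24.8 = 142.5
Vm = 56.4 · log₁₀(0.059949) = 56.4 × (-1.2222) = -68.93 mV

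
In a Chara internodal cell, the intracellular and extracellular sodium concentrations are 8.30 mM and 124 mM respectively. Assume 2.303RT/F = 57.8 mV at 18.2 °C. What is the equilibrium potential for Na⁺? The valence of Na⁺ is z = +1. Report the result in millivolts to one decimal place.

E = (57.8/z) · log₁₀([Na⁺]_out/[Na⁺]_in) with z = +1.
= (57.8/1) · log₁₀(124/8.30) = 57.80 · log₁₀(14.94)
= 57.80 · (1.1743) = 67.88 mV

67.9 mV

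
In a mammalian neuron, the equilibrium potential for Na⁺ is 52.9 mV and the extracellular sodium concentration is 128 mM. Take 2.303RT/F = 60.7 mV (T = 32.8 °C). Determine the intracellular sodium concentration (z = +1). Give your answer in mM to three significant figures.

17.2 mM

Nernst: E = (60.7/1) · log₁₀([out]/[in]), so log₁₀([out]/[in]) = 52.9 × 1 / 60.7 = 0.8715.
[out]/[in] = 10^(0.8715) = 7.439.
[in] = 128 / 7.439 = 17.21 mM.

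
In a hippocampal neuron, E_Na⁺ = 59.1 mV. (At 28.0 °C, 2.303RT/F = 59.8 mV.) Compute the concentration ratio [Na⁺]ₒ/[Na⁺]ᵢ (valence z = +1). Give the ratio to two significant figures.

9.7

log₁₀([out]/[in]) = E·z/(59.8) = 59.1 × 1 / 59.8 = 0.9883
[out]/[in] = 10^(0.9883) = 9.734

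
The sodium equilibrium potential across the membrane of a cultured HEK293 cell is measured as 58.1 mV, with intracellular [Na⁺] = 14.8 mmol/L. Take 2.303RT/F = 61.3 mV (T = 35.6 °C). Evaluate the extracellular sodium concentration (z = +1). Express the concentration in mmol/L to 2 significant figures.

Nernst: E = (61.3/1) · log₁₀([out]/[in]), so log₁₀([out]/[in]) = 58.1 × 1 / 61.3 = 0.9478.
[out]/[in] = 10^(0.9478) = 8.867.
[out] = 8.867 × 14.8 = 131.2 mmol/L.

130 mmol/L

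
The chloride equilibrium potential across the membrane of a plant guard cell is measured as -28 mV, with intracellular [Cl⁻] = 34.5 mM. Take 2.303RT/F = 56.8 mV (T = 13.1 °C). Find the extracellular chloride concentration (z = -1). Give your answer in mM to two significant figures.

110 mM

Nernst: E = (56.8/-1) · log₁₀([out]/[in]), so log₁₀([out]/[in]) = -28.0 × -1 / 56.8 = 0.4930.
[out]/[in] = 10^(0.4930) = 3.111.
[out] = 3.111 × 34.5 = 107.3 mM.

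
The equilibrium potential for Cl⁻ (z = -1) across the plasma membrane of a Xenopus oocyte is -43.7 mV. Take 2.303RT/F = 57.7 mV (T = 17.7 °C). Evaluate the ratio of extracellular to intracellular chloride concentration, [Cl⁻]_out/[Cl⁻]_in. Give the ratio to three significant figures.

5.72

log₁₀([out]/[in]) = E·z/(57.7) = -43.7 × -1 / 57.7 = 0.7574
[out]/[in] = 10^(0.7574) = 5.72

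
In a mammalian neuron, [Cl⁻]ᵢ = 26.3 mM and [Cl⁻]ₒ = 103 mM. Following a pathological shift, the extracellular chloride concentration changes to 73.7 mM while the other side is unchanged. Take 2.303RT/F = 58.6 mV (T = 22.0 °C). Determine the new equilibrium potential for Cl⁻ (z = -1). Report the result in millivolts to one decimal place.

After the shift: [Cl⁻]_out = 73.7, [Cl⁻]_in = 26.3 mM.
E_new = (58.6/-1)·log₁₀(73.7/26.3) = -58.60 · (0.4475) = -26.22 mV

-26.2 mV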